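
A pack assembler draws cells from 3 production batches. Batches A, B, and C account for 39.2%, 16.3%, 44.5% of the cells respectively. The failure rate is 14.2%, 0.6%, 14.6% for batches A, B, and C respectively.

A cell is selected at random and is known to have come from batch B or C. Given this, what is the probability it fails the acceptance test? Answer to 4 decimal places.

Let S = {B, C}.
P(S) = 0.163 + 0.445 = 0.608.
P(F ∩ S) = 0.006·0.163 + 0.146·0.445 = 0.000978 + 0.06497 = 0.065948.
P(F | S) = 0.065948 / 0.608 = 0.108467…

P(F|S) ≈ 0.1085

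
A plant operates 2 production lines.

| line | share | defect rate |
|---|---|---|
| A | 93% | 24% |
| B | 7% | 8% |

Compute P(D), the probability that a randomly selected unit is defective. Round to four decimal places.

P(D) = P(D|A)·P(A) + P(D|B)·P(B)
      = 0.24·0.93 + 0.08·0.07
      = 0.2232 + 0.0056 = 0.2288

0.2288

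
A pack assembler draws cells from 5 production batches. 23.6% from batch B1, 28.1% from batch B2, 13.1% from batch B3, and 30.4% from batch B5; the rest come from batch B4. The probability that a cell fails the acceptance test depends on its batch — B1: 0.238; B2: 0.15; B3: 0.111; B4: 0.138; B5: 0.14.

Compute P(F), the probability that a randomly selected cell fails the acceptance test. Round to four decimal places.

P(B4) = 1 − (0.236 + 0.281 + 0.131 + 0.304) = 0.048.
By the law of total probability,
P(F) = P(F|B1)·P(B1) + P(F|B2)·P(B2) + P(F|B3)·P(B3) + P(F|B4)·P(B4) + P(F|B5)·P(B5)
      = 0.238·0.236 + 0.15·0.281 + 0.111·0.131 + 0.138·0.048 + 0.14·0.304
      = 0.056168 + 0.04215 + 0.014541 + 0.006624 + 0.04256 = 0.162043

0.1620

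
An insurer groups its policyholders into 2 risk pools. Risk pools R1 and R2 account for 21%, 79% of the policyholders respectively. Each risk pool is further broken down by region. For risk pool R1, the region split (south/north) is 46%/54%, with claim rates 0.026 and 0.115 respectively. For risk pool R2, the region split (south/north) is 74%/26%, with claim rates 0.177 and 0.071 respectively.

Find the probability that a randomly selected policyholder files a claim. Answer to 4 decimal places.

P(C|R1) = 0.46·0.026 + 0.54·0.115 = 0.01196 + 0.0621 = 0.07406
P(C|R2) = 0.74·0.177 + 0.26·0.071 = 0.13098 + 0.01846 = 0.14944
Then overall,
P(C) = 0.21·0.07406 + 0.79·0.14944
      = 0.0155526 + 0.1180576 = 0.1336102

0.1336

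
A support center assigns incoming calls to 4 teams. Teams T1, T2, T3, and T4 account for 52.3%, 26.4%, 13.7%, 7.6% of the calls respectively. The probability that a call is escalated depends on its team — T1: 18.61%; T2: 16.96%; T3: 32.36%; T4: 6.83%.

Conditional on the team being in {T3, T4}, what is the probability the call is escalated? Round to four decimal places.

P(E|S) ≈ 0.2325

Let S = {T3, T4}.
P(S) = 0.137 + 0.076 = 0.213.
P(E ∩ S) = 0.3236·0.137 + 0.0683·0.076 = 0.0443332 + 0.0051908 = 0.049524.
P(E | S) = 0.049524 / 0.213 = 0.232507…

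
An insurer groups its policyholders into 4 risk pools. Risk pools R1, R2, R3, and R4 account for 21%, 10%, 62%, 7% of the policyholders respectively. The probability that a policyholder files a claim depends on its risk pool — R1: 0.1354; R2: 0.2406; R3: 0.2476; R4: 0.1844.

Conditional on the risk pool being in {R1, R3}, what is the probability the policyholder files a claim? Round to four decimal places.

Let S = {R1, R3}.
P(S) = 0.21 + 0.62 = 0.83.
P(C ∩ S) = 0.1354·0.21 + 0.2476·0.62 = 0.028434 + 0.153512 = 0.181946.
P(C | S) = 0.181946 / 0.83 = 0.219212…

P(C|S) ≈ 0.2192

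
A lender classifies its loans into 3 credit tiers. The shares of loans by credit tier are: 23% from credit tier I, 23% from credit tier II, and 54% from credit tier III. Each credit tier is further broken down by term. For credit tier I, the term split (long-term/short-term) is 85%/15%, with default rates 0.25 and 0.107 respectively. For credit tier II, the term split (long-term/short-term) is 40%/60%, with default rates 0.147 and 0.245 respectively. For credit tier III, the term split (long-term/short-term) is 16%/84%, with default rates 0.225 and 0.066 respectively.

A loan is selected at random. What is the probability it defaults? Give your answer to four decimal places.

0.1493

P(D|I) = 0.85·0.25 + 0.15·0.107 = 0.2125 + 0.01605 = 0.22855
P(D|II) = 0.4·0.147 + 0.6·0.245 = 0.0588 + 0.147 = 0.2058
P(D|III) = 0.16·0.225 + 0.84·0.066 = 0.036 + 0.05544 = 0.09144
Then overall,
P(D) = 0.23·0.22855 + 0.23·0.2058 + 0.54·0.09144
      = 0.0525665 + 0.047334 + 0.0493776 = 0.1492781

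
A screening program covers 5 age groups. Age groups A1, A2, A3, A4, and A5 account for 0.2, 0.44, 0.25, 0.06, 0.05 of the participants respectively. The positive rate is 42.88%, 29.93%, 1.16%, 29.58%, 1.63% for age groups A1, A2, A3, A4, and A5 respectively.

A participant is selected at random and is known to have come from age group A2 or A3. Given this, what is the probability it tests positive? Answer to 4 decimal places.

Let S = {A2, A3}.
P(S) = 0.44 + 0.25 = 0.69.
P(T ∩ S) = 0.2993·0.44 + 0.0116·0.25 = 0.131692 + 0.0029 = 0.134592.
P(T | S) = 0.134592 / 0.69 = 0.195061…

P(T|S) ≈ 0.1951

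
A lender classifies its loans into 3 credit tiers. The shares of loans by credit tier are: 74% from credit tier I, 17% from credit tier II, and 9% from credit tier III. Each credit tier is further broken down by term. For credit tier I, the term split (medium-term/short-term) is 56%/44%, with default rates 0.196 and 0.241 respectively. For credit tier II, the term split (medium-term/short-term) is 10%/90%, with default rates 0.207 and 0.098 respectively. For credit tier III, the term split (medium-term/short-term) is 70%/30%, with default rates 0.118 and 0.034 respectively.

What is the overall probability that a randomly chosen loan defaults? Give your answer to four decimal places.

P(D|I) = 0.56·0.196 + 0.44·0.241 = 0.10976 + 0.10604 = 0.2158
P(D|II) = 0.1·0.207 + 0.9·0.098 = 0.0207 + 0.0882 = 0.1089
P(D|III) = 0.7·0.118 + 0.3·0.034 = 0.0826 + 0.0102 = 0.0928
By total probability over the outer partition,
P(D) = 0.74·0.2158 + 0.17·0.1089 + 0.09·0.0928
      = 0.159692 + 0.018513 + 0.008352 = 0.186557

0.1866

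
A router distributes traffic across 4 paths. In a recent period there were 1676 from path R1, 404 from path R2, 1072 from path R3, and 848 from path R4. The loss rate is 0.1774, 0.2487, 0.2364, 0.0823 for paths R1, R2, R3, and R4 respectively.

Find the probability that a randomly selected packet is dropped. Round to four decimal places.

Total: 1676 + 404 + 1072 + 848 = 4000.
P(R1) = 1676/4000 = 0.419. P(R2) = 404/4000 = 0.101. P(R3) = 1072/4000 = 0.268. P(R4) = 848/4000 = 0.212.
By the law of total probability,
P(L) = P(L|R1)·P(R1) + P(L|R2)·P(R2) + P(L|R3)·P(R3) + P(L|R4)·P(R4)
      = 0.1774·0.419 + 0.2487·0.101 + 0.2364·0.268 + 0.0823·0.212
      = 0.0743306 + 0.0251187 + 0.0633552 + 0.0174476 = 0.1802521

P(L) ≈ 0.1803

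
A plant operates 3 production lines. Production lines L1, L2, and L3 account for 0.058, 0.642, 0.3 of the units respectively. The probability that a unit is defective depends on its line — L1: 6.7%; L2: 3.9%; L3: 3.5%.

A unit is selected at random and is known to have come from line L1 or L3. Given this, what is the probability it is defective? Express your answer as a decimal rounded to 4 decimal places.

Let S = {L1, L3}.
P(S) = 0.058 + 0.3 = 0.358.
P(D ∩ S) = 0.067·0.058 + 0.035·0.3 = 0.003886 + 0.0105 = 0.014386.
P(D | S) = 0.014386 / 0.358 = 0.040184…

P(D|S) ≈ 0.0402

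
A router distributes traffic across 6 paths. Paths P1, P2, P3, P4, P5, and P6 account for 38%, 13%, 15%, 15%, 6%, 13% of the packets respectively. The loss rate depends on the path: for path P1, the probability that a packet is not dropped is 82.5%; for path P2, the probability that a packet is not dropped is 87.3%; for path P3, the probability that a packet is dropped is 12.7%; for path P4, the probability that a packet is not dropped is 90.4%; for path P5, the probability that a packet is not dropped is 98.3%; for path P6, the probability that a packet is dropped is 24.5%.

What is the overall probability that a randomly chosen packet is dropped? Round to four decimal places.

P(L|P1) = 1 − 0.825 = 0.175.
P(L|P2) = 1 − 0.873 = 0.127.
P(L|P4) = 1 − 0.904 = 0.096.
P(L|P5) = 1 − 0.983 = 0.017.
P(L) = P(L|P1)·P(P1) + P(L|P2)·P(P2) + P(L|P3)·P(P3) + P(L|P4)·P(P4) + P(L|P5)·P(P5) + P(L|P6)·P(P6)
      = 0.175·0.38 + 0.127·0.13 + 0.127·0.15 + 0.096·0.15 + 0.017·0.06 + 0.245·0.13
      = 0.0665 + 0.01651 + 0.01905 + 0.0144 + 0.00102 + 0.03185 = 0.14933

P(L) ≈ 0.1493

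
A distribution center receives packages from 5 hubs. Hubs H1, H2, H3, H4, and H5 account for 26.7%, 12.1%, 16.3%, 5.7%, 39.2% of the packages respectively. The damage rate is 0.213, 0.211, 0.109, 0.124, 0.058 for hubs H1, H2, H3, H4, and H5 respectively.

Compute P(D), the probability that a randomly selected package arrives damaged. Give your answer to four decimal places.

Summing over the partition,
P(D) = P(D|H1)·P(H1) + P(D|H2)·P(H2) + P(D|H3)·P(H3) + P(D|H4)·P(H4) + P(D|H5)·P(H5)
      = 0.213·0.267 + 0.211·0.121 + 0.109·0.163 + 0.124·0.057 + 0.058·0.392
      = 0.056871 + 0.025531 + 0.017767 + 0.007068 + 0.022736 = 0.129973

P(D) ≈ 0.1300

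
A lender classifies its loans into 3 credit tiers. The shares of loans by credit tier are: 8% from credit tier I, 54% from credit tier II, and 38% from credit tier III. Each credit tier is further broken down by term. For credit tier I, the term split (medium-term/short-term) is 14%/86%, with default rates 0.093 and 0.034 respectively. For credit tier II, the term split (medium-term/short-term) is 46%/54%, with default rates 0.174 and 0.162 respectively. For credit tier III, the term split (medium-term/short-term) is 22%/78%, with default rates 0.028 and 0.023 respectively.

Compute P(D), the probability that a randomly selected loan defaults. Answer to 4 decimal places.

P(D|I) = 0.14·0.093 + 0.86·0.034 = 0.01302 + 0.02924 = 0.04226
P(D|II) = 0.46·0.174 + 0.54·0.162 = 0.08004 + 0.08748 = 0.16752
P(D|III) = 0.22·0.028 + 0.78·0.023 = 0.00616 + 0.01794 = 0.0241
Then overall,
P(D) = 0.08·0.04226 + 0.54·0.16752 + 0.38·0.0241
      = 0.0033808 + 0.0904608 + 0.009158 = 0.1029996

0.1030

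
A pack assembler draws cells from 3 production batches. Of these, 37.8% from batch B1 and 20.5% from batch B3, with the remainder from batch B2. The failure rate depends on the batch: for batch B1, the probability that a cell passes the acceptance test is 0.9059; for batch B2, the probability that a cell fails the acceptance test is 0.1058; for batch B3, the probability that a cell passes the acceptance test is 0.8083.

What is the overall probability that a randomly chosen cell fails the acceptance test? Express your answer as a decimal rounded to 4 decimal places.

0.1190

P(B2) = 1 − (0.378 + 0.205) = 0.417.
P(F|B1) = 1 − 0.9059 = 0.0941.
P(F|B3) = 1 − 0.8083 = 0.1917.
P(F) = P(F|B1)·P(B1) + P(F|B2)·P(B2) + P(F|B3)·P(B3)
      = 0.0941·0.378 + 0.1058·0.417 + 0.1917·0.205
      = 0.0355698 + 0.0441186 + 0.0392985 = 0.1189869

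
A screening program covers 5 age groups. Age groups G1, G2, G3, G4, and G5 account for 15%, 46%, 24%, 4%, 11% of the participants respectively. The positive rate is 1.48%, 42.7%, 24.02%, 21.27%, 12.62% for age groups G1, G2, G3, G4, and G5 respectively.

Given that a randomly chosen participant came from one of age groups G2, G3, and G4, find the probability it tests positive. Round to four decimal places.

Let S = {G2, G3, G4}.
P(S) = 0.46 + 0.24 + 0.04 = 0.74.
P(T ∩ S) = 0.427·0.46 + 0.2402·0.24 + 0.2127·0.04 = 0.19642 + 0.057648 + 0.008508 = 0.262576.
P(T | S) = 0.262576 / 0.74 = 0.354832…

P(T|S) ≈ 0.3548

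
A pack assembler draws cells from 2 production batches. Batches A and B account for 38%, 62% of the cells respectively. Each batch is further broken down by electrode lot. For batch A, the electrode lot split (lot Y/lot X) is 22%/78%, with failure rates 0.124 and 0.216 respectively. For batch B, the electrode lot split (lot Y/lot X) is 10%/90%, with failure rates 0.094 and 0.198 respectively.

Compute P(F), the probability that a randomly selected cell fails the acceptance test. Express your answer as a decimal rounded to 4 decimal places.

P(F) ≈ 0.1907

P(F|A) = 0.22·0.124 + 0.78·0.216 = 0.02728 + 0.16848 = 0.19576
P(F|B) = 0.1·0.094 + 0.9·0.198 = 0.0094 + 0.1782 = 0.1876
Then overall,
P(F) = 0.38·0.19576 + 0.62·0.1876
      = 0.0743888 + 0.116312 = 0.1907008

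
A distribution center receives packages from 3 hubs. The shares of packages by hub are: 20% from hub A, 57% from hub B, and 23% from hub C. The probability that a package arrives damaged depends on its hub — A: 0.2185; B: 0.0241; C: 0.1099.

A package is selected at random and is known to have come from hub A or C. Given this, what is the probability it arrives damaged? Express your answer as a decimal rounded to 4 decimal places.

P(D|S) ≈ 0.1604

Let S = {A, C}.
P(S) = 0.2 + 0.23 = 0.43.
P(D ∩ S) = 0.2185·0.2 + 0.1099·0.23 = 0.0437 + 0.025277 = 0.068977.
P(D | S) = 0.068977 / 0.43 = 0.160412…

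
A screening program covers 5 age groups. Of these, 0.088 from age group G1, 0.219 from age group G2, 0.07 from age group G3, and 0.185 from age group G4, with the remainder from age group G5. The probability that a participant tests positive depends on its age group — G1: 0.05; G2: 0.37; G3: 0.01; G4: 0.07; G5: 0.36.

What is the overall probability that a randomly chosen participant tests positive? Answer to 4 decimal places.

0.2568

P(G5) = 1 − (0.088 + 0.219 + 0.07 + 0.185) = 0.438.
P(T) = P(T|G1)·P(G1) + P(T|G2)·P(G2) + P(T|G3)·P(G3) + P(T|G4)·P(G4) + P(T|G5)·P(G5)
      = 0.05·0.088 + 0.37·0.219 + 0.01·0.07 + 0.07·0.185 + 0.36·0.438
      = 0.0044 + 0.08103 + 0.0007 + 0.01295 + 0.15768 = 0.25676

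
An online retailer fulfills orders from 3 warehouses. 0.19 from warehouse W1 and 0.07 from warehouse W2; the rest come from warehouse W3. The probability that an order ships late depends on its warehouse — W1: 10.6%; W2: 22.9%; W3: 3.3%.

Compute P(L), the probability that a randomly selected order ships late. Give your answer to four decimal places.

0.0606

P(W3) = 1 − (0.19 + 0.07) = 0.74.
P(L) = P(L|W1)·P(W1) + P(L|W2)·P(W2) + P(L|W3)·P(W3)
      = 0.106·0.19 + 0.229·0.07 + 0.033·0.74
      = 0.02014 + 0.01603 + 0.02442 = 0.06059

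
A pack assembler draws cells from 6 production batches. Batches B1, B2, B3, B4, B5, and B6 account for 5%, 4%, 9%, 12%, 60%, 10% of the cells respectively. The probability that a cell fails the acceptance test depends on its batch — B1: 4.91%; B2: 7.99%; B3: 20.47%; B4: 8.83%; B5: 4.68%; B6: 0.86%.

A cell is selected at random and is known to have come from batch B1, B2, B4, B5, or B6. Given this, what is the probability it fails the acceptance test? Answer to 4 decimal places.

Let S = {B1, B2, B4, B5, B6}.
P(S) = 0.05 + 0.04 + 0.12 + 0.6 + 0.1 = 0.91.
P(F ∩ S) = 0.0491·0.05 + 0.0799·0.04 + 0.0883·0.12 + 0.0468·0.6 + 0.0086·0.1 = 0.002455 + 0.003196 + 0.010596 + 0.02808 + 0.00086 = 0.045187.
P(F | S) = 0.045187 / 0.91 = 0.049656…

0.0497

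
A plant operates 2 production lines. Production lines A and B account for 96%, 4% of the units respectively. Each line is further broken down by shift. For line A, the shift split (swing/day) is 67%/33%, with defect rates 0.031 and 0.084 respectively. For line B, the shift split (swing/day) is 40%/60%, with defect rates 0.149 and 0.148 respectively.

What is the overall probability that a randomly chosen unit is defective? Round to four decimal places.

0.0525

P(D|A) = 0.67·0.031 + 0.33·0.084 = 0.02077 + 0.02772 = 0.04849
P(D|B) = 0.4·0.149 + 0.6·0.148 = 0.0596 + 0.0888 = 0.1484
By total probability over the outer partition,
P(D) = 0.96·0.04849 + 0.04·0.1484
      = 0.0465504 + 0.005936 = 0.0524864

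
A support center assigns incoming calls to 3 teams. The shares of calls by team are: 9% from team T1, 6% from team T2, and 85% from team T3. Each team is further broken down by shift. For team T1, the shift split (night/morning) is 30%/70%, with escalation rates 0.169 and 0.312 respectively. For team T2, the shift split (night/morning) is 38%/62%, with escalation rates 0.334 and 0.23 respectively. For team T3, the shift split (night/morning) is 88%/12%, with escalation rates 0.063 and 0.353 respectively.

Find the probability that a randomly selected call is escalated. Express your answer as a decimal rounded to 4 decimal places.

P(E|T1) = 0.3·0.169 + 0.7·0.312 = 0.0507 + 0.2184 = 0.2691
P(E|T2) = 0.38·0.334 + 0.62·0.23 = 0.12692 + 0.1426 = 0.26952
P(E|T3) = 0.88·0.063 + 0.12·0.353 = 0.05544 + 0.04236 = 0.0978
Then overall,
P(E) = 0.09·0.2691 + 0.06·0.26952 + 0.85·0.0978
      = 0.024219 + 0.0161712 + 0.08313 = 0.1235202

P(E) ≈ 0.1235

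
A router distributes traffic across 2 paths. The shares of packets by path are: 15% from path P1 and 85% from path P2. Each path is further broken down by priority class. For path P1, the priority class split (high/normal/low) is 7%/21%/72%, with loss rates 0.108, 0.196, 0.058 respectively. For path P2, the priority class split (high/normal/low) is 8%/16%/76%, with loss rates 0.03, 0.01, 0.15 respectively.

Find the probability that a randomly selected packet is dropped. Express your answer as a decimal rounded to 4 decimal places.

P(L|P1) = 0.07·0.108 + 0.21·0.196 + 0.72·0.058 = 0.00756 + 0.04116 + 0.04176 = 0.09048
P(L|P2) = 0.08·0.03 + 0.16·0.01 + 0.76·0.15 = 0.0024 + 0.0016 + 0.114 = 0.118
By total probability over the outer partition,
P(L) = 0.15·0.09048 + 0.85·0.118
      = 0.013572 + 0.1003 = 0.113872

P(L) ≈ 0.1139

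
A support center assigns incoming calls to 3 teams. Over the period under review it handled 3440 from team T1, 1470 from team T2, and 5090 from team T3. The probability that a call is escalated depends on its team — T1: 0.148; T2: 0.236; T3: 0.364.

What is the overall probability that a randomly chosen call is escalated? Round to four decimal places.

Total: 3440 + 1470 + 5090 = 10000.
P(T1) = 3440/10000 = 0.344. P(T2) = 1470/10000 = 0.147. P(T3) = 5090/10000 = 0.509.
P(E) = P(E|T1)·P(T1) + P(E|T2)·P(T2) + P(E|T3)·P(T3)
      = 0.148·0.344 + 0.236·0.147 + 0.364·0.509
      = 0.050912 + 0.034692 + 0.185276 = 0.27088

P(E) ≈ 0.2709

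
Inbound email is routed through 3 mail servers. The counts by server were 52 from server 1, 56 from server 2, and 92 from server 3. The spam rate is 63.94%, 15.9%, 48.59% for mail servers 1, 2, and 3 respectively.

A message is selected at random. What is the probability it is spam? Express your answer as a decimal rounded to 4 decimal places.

P(S) ≈ 0.4343

Total: 52 + 56 + 92 = 200.
P(1) = 52/200 = 0.26. P(2) = 56/200 = 0.28. P(3) = 92/200 = 0.46.
Summing over the partition,
P(S) = P(S|1)·P(1) + P(S|2)·P(2) + P(S|3)·P(3)
      = 0.6394·0.26 + 0.159·0.28 + 0.4859·0.46
      = 0.166244 + 0.04452 + 0.223514 = 0.434278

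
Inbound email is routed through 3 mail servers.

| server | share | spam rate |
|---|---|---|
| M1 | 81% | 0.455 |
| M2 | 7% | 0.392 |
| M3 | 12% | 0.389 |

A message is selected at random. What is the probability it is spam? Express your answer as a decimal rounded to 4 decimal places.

P(S) = P(S|M1)·P(M1) + P(S|M2)·P(M2) + P(S|M3)·P(M3)
      = 0.455·0.81 + 0.392·0.07 + 0.389·0.12
      = 0.36855 + 0.02744 + 0.04668 = 0.44267

0.4427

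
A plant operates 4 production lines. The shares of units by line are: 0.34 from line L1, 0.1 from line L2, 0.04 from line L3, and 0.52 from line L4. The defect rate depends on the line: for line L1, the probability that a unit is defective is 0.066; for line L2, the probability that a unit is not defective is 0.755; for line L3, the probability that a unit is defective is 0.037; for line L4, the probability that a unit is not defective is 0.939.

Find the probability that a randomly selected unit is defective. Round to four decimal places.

0.0801

P(D|L2) = 1 − 0.755 = 0.245.
P(D|L4) = 1 − 0.939 = 0.061.
Using total probability over the partition,
P(D) = P(D|L1)·P(L1) + P(D|L2)·P(L2) + P(D|L3)·P(L3) + P(D|L4)·P(L4)
      = 0.066·0.34 + 0.245·0.1 + 0.037·0.04 + 0.061·0.52
      = 0.02244 + 0.0245 + 0.00148 + 0.03172 = 0.08014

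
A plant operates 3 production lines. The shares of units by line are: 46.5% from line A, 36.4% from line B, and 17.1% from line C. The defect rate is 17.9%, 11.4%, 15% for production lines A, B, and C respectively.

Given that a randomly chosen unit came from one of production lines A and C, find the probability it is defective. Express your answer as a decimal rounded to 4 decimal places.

Let S = {A, C}.
P(S) = 0.465 + 0.171 = 0.636.
P(D ∩ S) = 0.179·0.465 + 0.15·0.171 = 0.083235 + 0.02565 = 0.108885.
P(D | S) = 0.108885 / 0.636 = 0.171203…

P(D|S) ≈ 0.1712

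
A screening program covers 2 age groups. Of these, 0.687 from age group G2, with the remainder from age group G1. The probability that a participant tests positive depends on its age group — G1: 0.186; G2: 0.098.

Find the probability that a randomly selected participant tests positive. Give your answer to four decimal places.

0.1255

P(G1) = 1 − (0.687) = 0.313.
Using total probability over the partition,
P(T) = P(T|G1)·P(G1) + P(T|G2)·P(G2)
      = 0.186·0.313 + 0.098·0.687
      = 0.058218 + 0.067326 = 0.125544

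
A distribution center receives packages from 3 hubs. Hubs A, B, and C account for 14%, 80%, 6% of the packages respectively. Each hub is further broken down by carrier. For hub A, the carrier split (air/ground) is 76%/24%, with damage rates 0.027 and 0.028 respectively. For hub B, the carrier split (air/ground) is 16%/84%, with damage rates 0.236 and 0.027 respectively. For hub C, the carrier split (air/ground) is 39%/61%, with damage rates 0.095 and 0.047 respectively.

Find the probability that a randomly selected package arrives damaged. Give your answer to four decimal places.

0.0561

P(D|A) = 0.76·0.027 + 0.24·0.028 = 0.02052 + 0.00672 = 0.02724
P(D|B) = 0.16·0.236 + 0.84·0.027 = 0.03776 + 0.02268 = 0.06044
P(D|C) = 0.39·0.095 + 0.61·0.047 = 0.03705 + 0.02867 = 0.06572
By total probability over the outer partition,
P(D) = 0.14·0.02724 + 0.8·0.06044 + 0.06·0.06572
      = 0.0038136 + 0.048352 + 0.0039432 = 0.0561088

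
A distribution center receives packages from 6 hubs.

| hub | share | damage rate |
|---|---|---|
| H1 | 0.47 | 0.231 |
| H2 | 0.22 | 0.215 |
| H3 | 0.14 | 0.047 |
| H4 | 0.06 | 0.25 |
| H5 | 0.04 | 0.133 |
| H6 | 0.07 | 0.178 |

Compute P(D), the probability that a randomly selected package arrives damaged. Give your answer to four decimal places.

P(D) ≈ 0.1952

P(D) = P(D|H1)·P(H1) + P(D|H2)·P(H2) + P(D|H3)·P(H3) + P(D|H4)·P(H4) + P(D|H5)·P(H5) + P(D|H6)·P(H6)
      = 0.231·0.47 + 0.215·0.22 + 0.047·0.14 + 0.25·0.06 + 0.133·0.04 + 0.178·0.07
      = 0.10857 + 0.0473 + 0.00658 + 0.015 + 0.00532 + 0.01246 = 0.19523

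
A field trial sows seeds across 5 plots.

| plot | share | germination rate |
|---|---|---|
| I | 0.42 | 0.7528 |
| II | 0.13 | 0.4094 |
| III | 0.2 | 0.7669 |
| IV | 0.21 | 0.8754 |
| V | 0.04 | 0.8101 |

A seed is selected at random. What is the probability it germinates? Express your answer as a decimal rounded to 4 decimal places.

P(G) = P(G|I)·P(I) + P(G|II)·P(II) + P(G|III)·P(III) + P(G|IV)·P(IV) + P(G|V)·P(V)
      = 0.7528·0.42 + 0.4094·0.13 + 0.7669·0.2 + 0.8754·0.21 + 0.8101·0.04
      = 0.316176 + 0.053222 + 0.15338 + 0.183834 + 0.032404 = 0.739016

0.7390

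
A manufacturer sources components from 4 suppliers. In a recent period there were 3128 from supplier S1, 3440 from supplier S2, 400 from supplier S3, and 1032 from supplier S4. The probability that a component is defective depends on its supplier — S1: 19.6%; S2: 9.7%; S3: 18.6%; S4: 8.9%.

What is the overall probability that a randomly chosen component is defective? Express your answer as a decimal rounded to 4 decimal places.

P(D) ≈ 0.1391

Total: 3128 + 3440 + 400 + 1032 = 8000.
P(S1) = 3128/8000 = 0.391. P(S2) = 3440/8000 = 0.43. P(S3) = 400/8000 = 0.05. P(S4) = 1032/8000 = 0.129.
By the law of total probability,
P(D) = P(D|S1)·P(S1) + P(D|S2)·P(S2) + P(D|S3)·P(S3) + P(D|S4)·P(S4)
      = 0.196·0.391 + 0.097·0.43 + 0.186·0.05 + 0.089·0.129
      = 0.076636 + 0.04171 + 0.0093 + 0.011481 = 0.139127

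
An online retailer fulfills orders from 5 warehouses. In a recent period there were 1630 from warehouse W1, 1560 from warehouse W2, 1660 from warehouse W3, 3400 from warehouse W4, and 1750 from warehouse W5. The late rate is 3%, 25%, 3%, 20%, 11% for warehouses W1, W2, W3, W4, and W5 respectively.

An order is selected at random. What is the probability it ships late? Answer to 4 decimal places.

Total: 1630 + 1560 + 1660 + 3400 + 1750 = 10000.
P(W1) = 1630/10000 = 0.163. P(W2) = 1560/10000 = 0.156. P(W3) = 1660/10000 = 0.166. P(W4) = 3400/10000 = 0.34. P(W5) = 1750/10000 = 0.175.
P(L) = P(L|W1)·P(W1) + P(L|W2)·P(W2) + P(L|W3)·P(W3) + P(L|W4)·P(W4) + P(L|W5)·P(W5)
      = 0.03·0.163 + 0.25·0.156 + 0.03·0.166 + 0.2·0.34 + 0.11·0.175
      = 0.00489 + 0.039 + 0.00498 + 0.068 + 0.01925 = 0.13612

0.1361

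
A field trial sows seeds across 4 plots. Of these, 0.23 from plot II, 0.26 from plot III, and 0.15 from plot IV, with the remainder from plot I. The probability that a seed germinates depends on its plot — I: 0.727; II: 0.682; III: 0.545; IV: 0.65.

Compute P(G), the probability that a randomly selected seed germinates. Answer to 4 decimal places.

P(I) = 1 − (0.23 + 0.26 + 0.15) = 0.36.
Summing over the partition,
P(G) = P(G|I)·P(I) + P(G|II)·P(II) + P(G|III)·P(III) + P(G|IV)·P(IV)
      = 0.727·0.36 + 0.682·0.23 + 0.545·0.26 + 0.65·0.15
      = 0.26172 + 0.15686 + 0.1417 + 0.0975 = 0.65778

0.6578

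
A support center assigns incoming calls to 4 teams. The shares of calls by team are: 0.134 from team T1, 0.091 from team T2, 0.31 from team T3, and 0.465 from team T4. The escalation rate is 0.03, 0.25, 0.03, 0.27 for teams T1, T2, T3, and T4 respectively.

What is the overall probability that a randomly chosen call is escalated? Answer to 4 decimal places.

0.1616

Summing over the partition,
P(E) = P(E|T1)·P(T1) + P(E|T2)·P(T2) + P(E|T3)·P(T3) + P(E|T4)·P(T4)
      = 0.03·0.134 + 0.25·0.091 + 0.03·0.31 + 0.27·0.465
      = 0.00402 + 0.02275 + 0.0093 + 0.12555 = 0.16162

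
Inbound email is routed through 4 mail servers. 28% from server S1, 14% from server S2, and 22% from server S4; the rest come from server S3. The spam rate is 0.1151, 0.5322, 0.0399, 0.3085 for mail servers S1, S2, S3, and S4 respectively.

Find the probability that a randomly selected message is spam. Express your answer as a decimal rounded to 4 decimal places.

P(S3) = 1 − (0.28 + 0.14 + 0.22) = 0.36.
P(S) = P(S|S1)·P(S1) + P(S|S2)·P(S2) + P(S|S3)·P(S3) + P(S|S4)·P(S4)
      = 0.1151·0.28 + 0.5322·0.14 + 0.0399·0.36 + 0.3085·0.22
      = 0.032228 + 0.074508 + 0.014364 + 0.06787 = 0.18897

0.1890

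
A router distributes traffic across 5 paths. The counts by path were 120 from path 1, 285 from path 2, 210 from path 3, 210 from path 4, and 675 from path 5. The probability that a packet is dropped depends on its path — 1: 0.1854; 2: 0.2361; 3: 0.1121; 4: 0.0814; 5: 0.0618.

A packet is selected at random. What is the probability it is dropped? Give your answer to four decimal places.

Total: 120 + 285 + 210 + 210 + 675 = 1500.
P(1) = 120/1500 = 0.08. P(2) = 285/1500 = 0.19. P(3) = 210/1500 = 0.14. P(4) = 210/1500 = 0.14. P(5) = 675/1500 = 0.45.
By the law of total probability,
P(L) = P(L|1)·P(1) + P(L|2)·P(2) + P(L|3)·P(3) + P(L|4)·P(4) + P(L|5)·P(5)
      = 0.1854·0.08 + 0.2361·0.19 + 0.1121·0.14 + 0.0814·0.14 + 0.0618·0.45
      = 0.014832 + 0.044859 + 0.015694 + 0.011396 + 0.02781 = 0.114591

P(L) ≈ 0.1146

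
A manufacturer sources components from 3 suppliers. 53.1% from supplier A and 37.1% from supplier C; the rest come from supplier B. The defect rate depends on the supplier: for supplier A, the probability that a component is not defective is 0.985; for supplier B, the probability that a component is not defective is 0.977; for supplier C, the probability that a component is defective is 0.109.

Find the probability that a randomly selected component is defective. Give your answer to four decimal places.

0.0507

P(B) = 1 − (0.531 + 0.371) = 0.098.
P(D|A) = 1 − 0.985 = 0.015.
P(D|B) = 1 − 0.977 = 0.023.
Summing over the partition,
P(D) = P(D|A)·P(A) + P(D|B)·P(B) + P(D|C)·P(C)
      = 0.015·0.531 + 0.023·0.098 + 0.109·0.371
      = 0.007965 + 0.002254 + 0.040439 = 0.050658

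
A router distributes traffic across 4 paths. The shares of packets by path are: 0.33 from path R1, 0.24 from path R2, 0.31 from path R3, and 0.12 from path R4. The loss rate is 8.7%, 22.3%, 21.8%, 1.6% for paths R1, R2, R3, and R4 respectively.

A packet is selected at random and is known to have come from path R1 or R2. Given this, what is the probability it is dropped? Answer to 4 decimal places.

Let S = {R1, R2}.
P(S) = 0.33 + 0.24 = 0.57.
P(L ∩ S) = 0.087·0.33 + 0.223·0.24 = 0.02871 + 0.05352 = 0.08223.
P(L | S) = 0.08223 / 0.57 = 0.144263…

P(L|S) ≈ 0.1443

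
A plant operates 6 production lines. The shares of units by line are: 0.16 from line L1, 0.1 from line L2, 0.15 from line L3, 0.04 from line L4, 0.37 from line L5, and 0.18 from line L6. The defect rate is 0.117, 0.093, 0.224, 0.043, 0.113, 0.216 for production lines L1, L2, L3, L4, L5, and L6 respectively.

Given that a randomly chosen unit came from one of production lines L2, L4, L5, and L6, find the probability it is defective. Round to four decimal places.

0.1329

Let S = {L2, L4, L5, L6}.
P(S) = 0.1 + 0.04 + 0.37 + 0.18 = 0.69.
P(D ∩ S) = 0.093·0.1 + 0.043·0.04 + 0.113·0.37 + 0.216·0.18 = 0.0093 + 0.00172 + 0.04181 + 0.03888 = 0.09171.
P(D | S) = 0.09171 / 0.69 = 0.132913…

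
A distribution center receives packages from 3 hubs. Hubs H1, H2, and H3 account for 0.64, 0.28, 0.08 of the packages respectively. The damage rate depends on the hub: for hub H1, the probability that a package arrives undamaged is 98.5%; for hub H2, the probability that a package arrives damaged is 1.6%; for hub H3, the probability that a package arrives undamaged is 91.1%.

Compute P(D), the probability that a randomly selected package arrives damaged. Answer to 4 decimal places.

0.0212

P(D|H1) = 1 − 0.985 = 0.015.
P(D|H3) = 1 − 0.911 = 0.089.
P(D) = P(D|H1)·P(H1) + P(D|H2)·P(H2) + P(D|H3)·P(H3)
      = 0.015·0.64 + 0.016·0.28 + 0.089·0.08
      = 0.0096 + 0.00448 + 0.00712 = 0.0212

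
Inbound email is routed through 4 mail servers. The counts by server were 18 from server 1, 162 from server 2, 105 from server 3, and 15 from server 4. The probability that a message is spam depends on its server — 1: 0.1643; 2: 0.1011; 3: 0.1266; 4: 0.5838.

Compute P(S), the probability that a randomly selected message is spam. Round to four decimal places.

P(S) ≈ 0.1380

Total: 18 + 162 + 105 + 15 = 300.
P(1) = 18/300 = 0.06. P(2) = 162/300 = 0.54. P(3) = 105/300 = 0.35. P(4) = 15/300 = 0.05.
By the law of total probability,
P(S) = P(S|1)·P(1) + P(S|2)·P(2) + P(S|3)·P(3) + P(S|4)·P(4)
      = 0.1643·0.06 + 0.1011·0.54 + 0.1266·0.35 + 0.5838·0.05
      = 0.009858 + 0.054594 + 0.04431 + 0.02919 = 0.137952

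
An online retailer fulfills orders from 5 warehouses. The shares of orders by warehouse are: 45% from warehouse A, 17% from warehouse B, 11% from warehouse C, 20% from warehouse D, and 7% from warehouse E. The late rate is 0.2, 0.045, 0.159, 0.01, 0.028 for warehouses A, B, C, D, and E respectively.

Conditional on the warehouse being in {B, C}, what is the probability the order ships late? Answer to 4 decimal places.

P(L|S) ≈ 0.0898

Let S = {B, C}.
P(S) = 0.17 + 0.11 = 0.28.
P(L ∩ S) = 0.045·0.17 + 0.159·0.11 = 0.00765 + 0.01749 = 0.02514.
P(L | S) = 0.02514 / 0.28 = 0.089786…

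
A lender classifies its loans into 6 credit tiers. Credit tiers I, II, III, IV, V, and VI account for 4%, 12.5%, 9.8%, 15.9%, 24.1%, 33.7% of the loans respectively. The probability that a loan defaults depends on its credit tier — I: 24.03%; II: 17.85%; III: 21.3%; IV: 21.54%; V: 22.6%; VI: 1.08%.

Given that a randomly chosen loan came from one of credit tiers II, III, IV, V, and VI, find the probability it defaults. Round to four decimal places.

P(D|S) ≈ 0.1412

Let S = {II, III, IV, V, VI}.
P(S) = 0.125 + 0.098 + 0.159 + 0.241 + 0.337 = 0.96.
P(D ∩ S) = 0.1785·0.125 + 0.213·0.098 + 0.2154·0.159 + 0.226·0.241 + 0.0108·0.337 = 0.0223125 + 0.020874 + 0.0342486 + 0.054466 + 0.0036396 = 0.1355407.
P(D | S) = 0.1355407 / 0.96 = 0.141188…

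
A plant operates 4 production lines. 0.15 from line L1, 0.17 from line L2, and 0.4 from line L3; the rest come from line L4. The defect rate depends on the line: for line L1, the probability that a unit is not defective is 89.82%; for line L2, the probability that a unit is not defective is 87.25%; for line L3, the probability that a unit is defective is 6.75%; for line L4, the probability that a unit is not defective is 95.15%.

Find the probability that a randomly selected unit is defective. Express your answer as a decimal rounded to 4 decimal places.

P(D) ≈ 0.0775

P(L4) = 1 − (0.15 + 0.17 + 0.4) = 0.28.
P(D|L1) = 1 − 0.8982 = 0.1018.
P(D|L2) = 1 − 0.8725 = 0.1275.
P(D|L4) = 1 − 0.9515 = 0.0485.
By the law of total probability,
P(D) = P(D|L1)·P(L1) + P(D|L2)·P(L2) + P(D|L3)·P(L3) + P(D|L4)·P(L4)
      = 0.1018·0.15 + 0.1275·0.17 + 0.0675·0.4 + 0.0485·0.28
      = 0.01527 + 0.021675 + 0.027 + 0.01358 = 0.077525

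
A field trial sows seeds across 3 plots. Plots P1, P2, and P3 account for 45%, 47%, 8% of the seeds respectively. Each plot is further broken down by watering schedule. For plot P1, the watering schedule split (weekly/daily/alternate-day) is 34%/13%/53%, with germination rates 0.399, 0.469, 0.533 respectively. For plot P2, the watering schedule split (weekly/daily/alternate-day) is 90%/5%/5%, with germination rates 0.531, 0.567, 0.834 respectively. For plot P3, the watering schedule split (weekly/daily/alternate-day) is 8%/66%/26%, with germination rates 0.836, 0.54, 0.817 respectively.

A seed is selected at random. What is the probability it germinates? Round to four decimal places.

P(G) ≈ 0.5240

P(G|P1) = 0.34·0.399 + 0.13·0.469 + 0.53·0.533 = 0.13566 + 0.06097 + 0.28249 = 0.47912
P(G|P2) = 0.9·0.531 + 0.05·0.567 + 0.05·0.834 = 0.4779 + 0.02835 + 0.0417 = 0.54795
P(G|P3) = 0.08·0.836 + 0.66·0.54 + 0.26·0.817 = 0.06688 + 0.3564 + 0.21242 = 0.6357
By total probability over the outer partition,
P(G) = 0.45·0.47912 + 0.47·0.54795 + 0.08·0.6357
      = 0.215604 + 0.2575365 + 0.050856 = 0.5239965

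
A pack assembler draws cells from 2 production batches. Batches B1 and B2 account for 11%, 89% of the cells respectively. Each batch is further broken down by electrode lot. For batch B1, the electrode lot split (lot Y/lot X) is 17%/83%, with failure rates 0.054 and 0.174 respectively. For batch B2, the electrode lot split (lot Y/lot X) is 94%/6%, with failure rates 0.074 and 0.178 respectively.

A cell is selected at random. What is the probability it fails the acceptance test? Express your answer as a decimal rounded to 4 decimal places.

0.0883

P(F|B1) = 0.17·0.054 + 0.83·0.174 = 0.00918 + 0.14442 = 0.1536
P(F|B2) = 0.94·0.074 + 0.06·0.178 = 0.06956 + 0.01068 = 0.08024
By total probability over the outer partition,
P(F) = 0.11·0.1536 + 0.89·0.08024
      = 0.016896 + 0.0714136 = 0.0883096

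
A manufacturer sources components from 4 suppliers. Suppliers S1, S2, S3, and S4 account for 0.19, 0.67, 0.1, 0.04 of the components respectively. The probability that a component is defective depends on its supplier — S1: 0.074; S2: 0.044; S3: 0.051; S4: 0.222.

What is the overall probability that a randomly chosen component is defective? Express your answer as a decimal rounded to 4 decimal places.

0.0575

P(D) = P(D|S1)·P(S1) + P(D|S2)·P(S2) + P(D|S3)·P(S3) + P(D|S4)·P(S4)
      = 0.074·0.19 + 0.044·0.67 + 0.051·0.1 + 0.222·0.04
      = 0.01406 + 0.02948 + 0.0051 + 0.00888 = 0.05752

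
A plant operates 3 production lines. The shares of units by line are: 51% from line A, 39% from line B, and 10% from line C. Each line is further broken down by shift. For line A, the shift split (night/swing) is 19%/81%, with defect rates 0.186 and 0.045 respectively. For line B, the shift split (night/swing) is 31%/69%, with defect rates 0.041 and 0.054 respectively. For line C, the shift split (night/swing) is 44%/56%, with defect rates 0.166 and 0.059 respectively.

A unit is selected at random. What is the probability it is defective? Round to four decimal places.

P(D) ≈ 0.0667

P(D|A) = 0.19·0.186 + 0.81·0.045 = 0.03534 + 0.03645 = 0.07179
P(D|B) = 0.31·0.041 + 0.69·0.054 = 0.01271 + 0.03726 = 0.04997
P(D|C) = 0.44·0.166 + 0.56·0.059 = 0.07304 + 0.03304 = 0.10608
By total probability over the outer partition,
P(D) = 0.51·0.07179 + 0.39·0.04997 + 0.1·0.10608
      = 0.0366129 + 0.0194883 + 0.010608 = 0.0667092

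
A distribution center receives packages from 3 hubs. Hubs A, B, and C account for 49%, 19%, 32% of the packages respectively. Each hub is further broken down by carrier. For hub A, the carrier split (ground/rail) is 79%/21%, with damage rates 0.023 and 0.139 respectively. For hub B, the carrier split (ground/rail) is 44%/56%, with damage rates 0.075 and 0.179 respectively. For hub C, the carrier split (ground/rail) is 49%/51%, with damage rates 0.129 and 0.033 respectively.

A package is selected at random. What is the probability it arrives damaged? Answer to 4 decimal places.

P(D|A) = 0.79·0.023 + 0.21·0.139 = 0.01817 + 0.02919 = 0.04736
P(D|B) = 0.44·0.075 + 0.56·0.179 = 0.033 + 0.10024 = 0.13324
P(D|C) = 0.49·0.129 + 0.51·0.033 = 0.06321 + 0.01683 = 0.08004
Then overall,
P(D) = 0.49·0.04736 + 0.19·0.13324 + 0.32·0.08004
      = 0.0232064 + 0.0253156 + 0.0256128 = 0.0741348

0.0741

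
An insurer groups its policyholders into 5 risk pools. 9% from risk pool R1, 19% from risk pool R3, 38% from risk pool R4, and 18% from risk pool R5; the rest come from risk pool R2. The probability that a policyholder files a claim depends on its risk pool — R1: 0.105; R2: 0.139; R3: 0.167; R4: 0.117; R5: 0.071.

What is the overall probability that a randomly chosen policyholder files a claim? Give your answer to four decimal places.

0.1207

P(R2) = 1 − (0.09 + 0.19 + 0.38 + 0.18) = 0.16.
P(C) = P(C|R1)·P(R1) + P(C|R2)·P(R2) + P(C|R3)·P(R3) + P(C|R4)·P(R4) + P(C|R5)·P(R5)
      = 0.105·0.09 + 0.139·0.16 + 0.167·0.19 + 0.117·0.38 + 0.071·0.18
      = 0.00945 + 0.02224 + 0.03173 + 0.04446 + 0.01278 = 0.12066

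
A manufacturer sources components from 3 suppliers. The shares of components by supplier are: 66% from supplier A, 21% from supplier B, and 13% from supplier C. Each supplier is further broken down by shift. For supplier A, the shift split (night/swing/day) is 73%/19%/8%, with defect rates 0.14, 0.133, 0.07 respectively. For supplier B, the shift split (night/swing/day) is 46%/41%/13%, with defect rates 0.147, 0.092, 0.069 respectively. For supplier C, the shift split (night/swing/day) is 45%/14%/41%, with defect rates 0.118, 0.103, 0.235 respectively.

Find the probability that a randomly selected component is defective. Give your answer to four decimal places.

P(D) ≈ 0.1331

P(D|A) = 0.73·0.14 + 0.19·0.133 + 0.08·0.07 = 0.1022 + 0.02527 + 0.0056 = 0.13307
P(D|B) = 0.46·0.147 + 0.41·0.092 + 0.13·0.069 = 0.06762 + 0.03772 + 0.00897 = 0.11431
P(D|C) = 0.45·0.118 + 0.14·0.103 + 0.41·0.235 = 0.0531 + 0.01442 + 0.09635 = 0.16387
By total probability over the outer partition,
P(D) = 0.66·0.13307 + 0.21·0.11431 + 0.13·0.16387
      = 0.0878262 + 0.0240051 + 0.0213031 = 0.1331344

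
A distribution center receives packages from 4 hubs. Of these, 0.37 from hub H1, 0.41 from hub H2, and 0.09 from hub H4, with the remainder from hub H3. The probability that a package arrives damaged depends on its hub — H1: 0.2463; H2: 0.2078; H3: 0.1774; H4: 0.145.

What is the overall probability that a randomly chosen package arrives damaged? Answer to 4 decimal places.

P(H3) = 1 − (0.37 + 0.41 + 0.09) = 0.13.
Summing over the partition,
P(D) = P(D|H1)·P(H1) + P(D|H2)·P(H2) + P(D|H3)·P(H3) + P(D|H4)·P(H4)
      = 0.2463·0.37 + 0.2078·0.41 + 0.1774·0.13 + 0.145·0.09
      = 0.091131 + 0.085198 + 0.023062 + 0.01305 = 0.212441

0.2124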